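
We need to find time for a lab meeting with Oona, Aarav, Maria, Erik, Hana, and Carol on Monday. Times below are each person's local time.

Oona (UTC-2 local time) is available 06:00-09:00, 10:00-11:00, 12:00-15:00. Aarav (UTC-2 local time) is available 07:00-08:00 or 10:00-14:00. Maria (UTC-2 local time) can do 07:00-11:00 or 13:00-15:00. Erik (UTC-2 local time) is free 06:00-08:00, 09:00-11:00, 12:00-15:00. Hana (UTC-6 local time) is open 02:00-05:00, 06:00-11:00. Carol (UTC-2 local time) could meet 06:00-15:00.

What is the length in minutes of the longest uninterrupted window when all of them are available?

60

Oona in UTC: 08:00-11:00, 12:00-13:00, 14:00-17:00 (add 2h to convert from UTC-2).
Aarav in UTC: 09:00-10:00, 12:00-16:00 (add 2h to convert from UTC-2).
Maria in UTC: 09:00-13:00, 15:00-17:00 (add 2h to convert from UTC-2).
Erik in UTC: 08:00-10:00, 11:00-13:00, 14:00-17:00 (add 2h to convert from UTC-2).
Hana in UTC: 08:00-11:00, 12:00-17:00 (add 6h to convert from UTC-6).
Carol in UTC: 08:00-17:00 (add 2h to convert from UTC-2).
Oona ∩ Aarav: 09:00-10:00, 12:00-13:00, 14:00-16:00.
Oona ∩ Aarav ∩ Maria: 09:00-10:00, 12:00-13:00, 15:00-16:00.
Oona ∩ Aarav ∩ Maria ∩ Erik: 09:00-10:00, 12:00-13:00, 15:00-16:00.
Oona ∩ Aarav ∩ Maria ∩ Erik ∩ Hana: 09:00-10:00, 12:00-13:00, 15:00-16:00.
Oona ∩ Aarav ∩ Maria ∩ Erik ∩ Hana ∩ Carol: 09:00-10:00, 12:00-13:00, 15:00-16:00.
The longest is 09:00-10:00 at 60 minutes.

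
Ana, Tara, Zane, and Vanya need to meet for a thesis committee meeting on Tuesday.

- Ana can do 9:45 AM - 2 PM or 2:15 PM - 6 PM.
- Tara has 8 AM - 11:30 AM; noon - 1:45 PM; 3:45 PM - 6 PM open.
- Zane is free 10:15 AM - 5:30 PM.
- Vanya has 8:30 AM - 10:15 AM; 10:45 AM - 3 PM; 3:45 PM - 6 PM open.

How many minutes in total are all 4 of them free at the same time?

Ana ∩ Tara: 09:45-11:30, 12:00-13:45, 15:45-18:00.
Ana ∩ Tara ∩ Zane: 10:15-11:30, 12:00-13:45, 15:45-17:30.
Ana ∩ Tara ∩ Zane ∩ Vanya: 10:45-11:30, 12:00-13:45, 15:45-17:30.
So the common availability across everyone is 10:45-11:30, 12:00-13:45, 15:45-17:30.
Summing the common windows: 45 + 105 + 105 = 255 minutes.

255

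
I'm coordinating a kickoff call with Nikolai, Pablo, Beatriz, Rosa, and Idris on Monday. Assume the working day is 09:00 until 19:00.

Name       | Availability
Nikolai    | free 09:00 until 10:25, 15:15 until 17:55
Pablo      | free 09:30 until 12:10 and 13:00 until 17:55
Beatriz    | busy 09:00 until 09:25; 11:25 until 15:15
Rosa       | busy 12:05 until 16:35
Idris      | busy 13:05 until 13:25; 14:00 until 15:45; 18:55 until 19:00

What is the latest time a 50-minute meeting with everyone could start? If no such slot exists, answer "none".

Nikolai free: 09:00-10:25, 15:15-17:55.
Pablo free: 09:30-12:10, 13:00-17:55.
Beatriz free: 09:25-11:25, 15:15-19:00 (invert busy blocks within the working day).
Rosa free: 09:00-12:05, 16:35-19:00 (invert busy blocks within the working day).
Idris free: 09:00-13:05, 13:25-14:00, 15:45-18:55 (invert busy blocks within the working day).
Nikolai ∩ Pablo: 09:30-10:25, 15:15-17:55.
Nikolai ∩ Pablo ∩ Beatriz: 09:30-10:25, 15:15-17:55.
Nikolai ∩ Pablo ∩ Beatriz ∩ Rosa: 09:30-10:25, 16:35-17:55.
Nikolai ∩ Pablo ∩ Beatriz ∩ Rosa ∩ Idris: 09:30-10:25, 16:35-17:55.
The last common window of at least 50 minutes is 16:35-17:55; a 50-minute meeting can start as late as 17:05 and still end by 17:55.

17:05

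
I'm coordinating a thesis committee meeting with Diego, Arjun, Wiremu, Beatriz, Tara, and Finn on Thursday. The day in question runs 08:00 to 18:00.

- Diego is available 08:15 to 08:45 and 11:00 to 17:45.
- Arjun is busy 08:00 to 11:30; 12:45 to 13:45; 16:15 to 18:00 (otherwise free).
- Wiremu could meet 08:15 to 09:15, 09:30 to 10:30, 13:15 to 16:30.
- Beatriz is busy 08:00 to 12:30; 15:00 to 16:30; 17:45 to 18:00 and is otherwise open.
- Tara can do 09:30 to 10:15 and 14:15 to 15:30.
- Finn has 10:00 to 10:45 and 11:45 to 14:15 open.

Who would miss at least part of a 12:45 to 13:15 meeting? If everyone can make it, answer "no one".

Arjun, Tara, Wiremu

Diego free: 08:15-08:45, 11:00-17:45.
Arjun free: 11:30-12:45, 13:45-16:15 (invert busy blocks within the working day).
Wiremu free: 08:15-09:15, 09:30-10:30, 13:15-16:30.
Beatriz free: 12:30-15:00, 16:30-17:45 (invert busy blocks within the working day).
Tara free: 09:30-10:15, 14:15-15:30.
Finn free: 10:00-10:45, 11:45-14:15.
Diego: free for 12:45-13:15. Arjun: not fully free for 12:45-13:15. Wiremu: not fully free for 12:45-13:15. Beatriz: free for 12:45-13:15. Tara: not fully free for 12:45-13:15. Finn: free for 12:45-13:15.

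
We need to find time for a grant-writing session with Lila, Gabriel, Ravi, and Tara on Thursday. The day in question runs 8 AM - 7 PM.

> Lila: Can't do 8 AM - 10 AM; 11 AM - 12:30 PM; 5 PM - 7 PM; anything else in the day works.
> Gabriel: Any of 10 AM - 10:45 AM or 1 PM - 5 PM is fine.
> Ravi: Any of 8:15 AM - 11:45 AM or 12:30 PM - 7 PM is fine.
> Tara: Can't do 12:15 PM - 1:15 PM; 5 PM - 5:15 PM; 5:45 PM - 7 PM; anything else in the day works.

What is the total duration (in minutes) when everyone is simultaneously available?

Lila free: 10:00-11:00, 12:30-17:00 (invert busy blocks within the working day).
Gabriel free: 10:00-10:45, 13:00-17:00.
Ravi free: 08:15-11:45, 12:30-19:00.
Tara free: 08:00-12:15, 13:15-17:00, 17:15-17:45 (invert busy blocks within the working day).
Lila ∩ Gabriel: 10:00-10:45, 13:00-17:00.
Lila ∩ Gabriel ∩ Ravi: 10:00-10:45, 13:00-17:00.
Lila ∩ Gabriel ∩ Ravi ∩ Tara: 10:00-10:45, 13:15-17:00.
So the common availability across everyone is 10:00-10:45, 13:15-17:00.
Summing the common windows: 45 + 225 = 270 minutes.

270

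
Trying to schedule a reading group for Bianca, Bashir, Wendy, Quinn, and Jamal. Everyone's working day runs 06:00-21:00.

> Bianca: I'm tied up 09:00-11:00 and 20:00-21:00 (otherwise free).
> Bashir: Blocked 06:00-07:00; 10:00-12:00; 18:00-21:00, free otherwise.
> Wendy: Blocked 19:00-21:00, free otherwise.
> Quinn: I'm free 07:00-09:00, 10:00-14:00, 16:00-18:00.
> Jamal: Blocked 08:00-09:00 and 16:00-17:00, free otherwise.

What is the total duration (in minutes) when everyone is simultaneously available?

Bianca free: 06:00-09:00, 11:00-20:00 (invert busy blocks within the working day).
Bashir free: 07:00-10:00, 12:00-18:00 (invert busy blocks within the working day).
Wendy free: 06:00-19:00 (invert busy blocks within the working day).
Quinn free: 07:00-09:00, 10:00-14:00, 16:00-18:00.
Jamal free: 06:00-08:00, 09:00-16:00, 17:00-21:00 (invert busy blocks within the working day).
Bianca ∩ Bashir: 07:00-09:00, 12:00-18:00.
Bianca ∩ Bashir ∩ Wendy: 07:00-09:00, 12:00-18:00.
Bianca ∩ Bashir ∩ Wendy ∩ Quinn: 07:00-09:00, 12:00-14:00, 16:00-18:00.
Bianca ∩ Bashir ∩ Wendy ∩ Quinn ∩ Jamal: 07:00-08:00, 12:00-14:00, 17:00-18:00.
So the common availability across everyone is 07:00-08:00, 12:00-14:00, 17:00-18:00.
Summing the common windows: 60 + 120 + 60 = 240 minutes.

240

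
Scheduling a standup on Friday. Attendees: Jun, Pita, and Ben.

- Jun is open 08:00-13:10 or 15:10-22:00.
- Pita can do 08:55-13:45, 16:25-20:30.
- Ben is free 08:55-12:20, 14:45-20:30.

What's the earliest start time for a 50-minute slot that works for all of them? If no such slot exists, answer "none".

08:55

Jun ∩ Pita: 08:55-13:10, 16:25-20:30.
Jun ∩ Pita ∩ Ben: 08:55-12:20, 16:25-20:30.
The first common window of at least 50 minutes is 08:55-12:20, so the earliest start is 08:55.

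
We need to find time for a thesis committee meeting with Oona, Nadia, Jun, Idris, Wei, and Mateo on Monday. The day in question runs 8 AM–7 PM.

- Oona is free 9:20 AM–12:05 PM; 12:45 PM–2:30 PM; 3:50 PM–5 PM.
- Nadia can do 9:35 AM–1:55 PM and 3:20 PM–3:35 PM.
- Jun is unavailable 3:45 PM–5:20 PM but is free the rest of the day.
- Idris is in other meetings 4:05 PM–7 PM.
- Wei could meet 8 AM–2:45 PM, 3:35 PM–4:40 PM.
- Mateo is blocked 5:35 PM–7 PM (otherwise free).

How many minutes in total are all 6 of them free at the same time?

Oona free: 09:20-12:05, 12:45-14:30, 15:50-17:00.
Nadia free: 09:35-13:55, 15:20-15:35.
Jun free: 08:00-15:45, 17:20-19:00 (invert busy blocks within the working day).
Idris free: 08:00-16:05 (invert busy blocks within the working day).
Wei free: 08:00-14:45, 15:35-16:40.
Mateo free: 08:00-17:35 (invert busy blocks within the working day).
Oona ∩ Nadia: 09:35-12:05, 12:45-13:55.
Oona ∩ Nadia ∩ Jun: 09:35-12:05, 12:45-13:55.
Oona ∩ Nadia ∩ Jun ∩ Idris: 09:35-12:05, 12:45-13:55.
Oona ∩ Nadia ∩ Jun ∩ Idris ∩ Wei: 09:35-12:05, 12:45-13:55.
Oona ∩ Nadia ∩ Jun ∩ Idris ∩ Wei ∩ Mateo: 09:35-12:05, 12:45-13:55.
Summing the common windows: 150 + 70 = 220 minutes.

220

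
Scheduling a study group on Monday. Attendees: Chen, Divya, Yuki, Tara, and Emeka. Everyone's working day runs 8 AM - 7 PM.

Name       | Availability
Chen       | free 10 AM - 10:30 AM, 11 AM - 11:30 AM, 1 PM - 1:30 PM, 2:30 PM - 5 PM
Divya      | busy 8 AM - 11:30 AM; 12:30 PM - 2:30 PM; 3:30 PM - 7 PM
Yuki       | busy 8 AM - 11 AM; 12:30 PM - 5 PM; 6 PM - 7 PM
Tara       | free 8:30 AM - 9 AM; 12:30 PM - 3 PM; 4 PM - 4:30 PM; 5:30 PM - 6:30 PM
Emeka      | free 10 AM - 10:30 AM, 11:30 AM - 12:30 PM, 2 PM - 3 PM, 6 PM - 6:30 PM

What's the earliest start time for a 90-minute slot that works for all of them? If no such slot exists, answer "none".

Chen free: 10:00-10:30, 11:00-11:30, 13:00-13:30, 14:30-17:00.
Divya free: 11:30-12:30, 14:30-15:30 (invert busy blocks within the working day).
Yuki free: 11:00-12:30, 17:00-18:00 (invert busy blocks within the working day).
Tara free: 08:30-09:00, 12:30-15:00, 16:00-16:30, 17:30-18:30.
Emeka free: 10:00-10:30, 11:30-12:30, 14:00-15:00, 18:00-18:30.
Chen ∩ Divya: 14:30-15:30.
Chen ∩ Divya ∩ Yuki: ∅.
Chen ∩ Divya ∩ Yuki ∩ Tara: ∅.
Chen ∩ Divya ∩ Yuki ∩ Tara ∩ Emeka: ∅.
There is no time when everyone is free.
No common window is at least 90 minutes long.

none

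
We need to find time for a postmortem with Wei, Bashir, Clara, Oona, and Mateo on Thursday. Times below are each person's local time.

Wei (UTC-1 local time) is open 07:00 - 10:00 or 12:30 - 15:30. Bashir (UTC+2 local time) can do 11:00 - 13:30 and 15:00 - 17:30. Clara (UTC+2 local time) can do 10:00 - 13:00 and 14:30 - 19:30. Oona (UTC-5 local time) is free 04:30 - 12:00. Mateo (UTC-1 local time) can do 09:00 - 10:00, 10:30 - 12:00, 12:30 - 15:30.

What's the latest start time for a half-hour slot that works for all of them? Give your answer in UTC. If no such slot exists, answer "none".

15:00

Wei in UTC: 08:00-11:00, 13:30-16:30 (add 1h to convert from UTC-1).
Bashir in UTC: 09:00-11:30, 13:00-15:30 (subtract 2h to convert from UTC+2).
Clara in UTC: 08:00-11:00, 12:30-17:30 (subtract 2h to convert from UTC+2).
Oona in UTC: 09:30-17:00 (add 5h to convert from UTC-5).
Mateo in UTC: 10:00-11:00, 11:30-13:00, 13:30-16:30 (add 1h to convert from UTC-1).
Wei ∩ Bashir: 09:00-11:00, 13:30-15:30.
Wei ∩ Bashir ∩ Clara: 09:00-11:00, 13:30-15:30.
Wei ∩ Bashir ∩ Clara ∩ Oona: 09:30-11:00, 13:30-15:30.
Wei ∩ Bashir ∩ Clara ∩ Oona ∩ Mateo: 10:00-11:00, 13:30-15:30.
So the common availability across everyone is 10:00-11:00, 13:30-15:30.
The last common window of at least 30 minutes is 13:30-15:30; a 30-minute meeting can start as late as 15:00 and still end by 15:30.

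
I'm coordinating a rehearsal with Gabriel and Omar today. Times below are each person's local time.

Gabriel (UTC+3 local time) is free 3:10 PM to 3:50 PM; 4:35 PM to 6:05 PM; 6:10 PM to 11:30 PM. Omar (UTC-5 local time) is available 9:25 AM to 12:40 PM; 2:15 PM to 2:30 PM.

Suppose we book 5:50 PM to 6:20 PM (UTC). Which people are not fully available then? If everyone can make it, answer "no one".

Gabriel in UTC: 12:10-12:50, 13:35-15:05, 15:10-20:30 (subtract 3h to convert from UTC+3).
Omar in UTC: 14:25-17:40, 19:15-19:30 (add 5h to convert from UTC-5).
Gabriel: free for 17:50-18:20. Omar: not fully free for 17:50-18:20.

Omar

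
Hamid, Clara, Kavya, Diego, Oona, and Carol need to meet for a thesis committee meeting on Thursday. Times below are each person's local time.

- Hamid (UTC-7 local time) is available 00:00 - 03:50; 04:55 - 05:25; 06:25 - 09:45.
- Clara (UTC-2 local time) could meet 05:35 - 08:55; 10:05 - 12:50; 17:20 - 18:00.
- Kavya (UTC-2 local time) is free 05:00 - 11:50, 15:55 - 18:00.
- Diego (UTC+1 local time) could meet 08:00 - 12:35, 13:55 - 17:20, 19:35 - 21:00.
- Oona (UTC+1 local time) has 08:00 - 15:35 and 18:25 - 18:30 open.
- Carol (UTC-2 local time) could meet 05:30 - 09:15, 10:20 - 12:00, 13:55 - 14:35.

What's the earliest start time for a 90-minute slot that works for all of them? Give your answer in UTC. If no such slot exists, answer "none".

07:35

Hamid in UTC: 07:00-10:50, 11:55-12:25, 13:25-16:45 (add 7h to convert from UTC-7).
Clara in UTC: 07:35-10:55, 12:05-14:50, 19:20-20:00 (add 2h to convert from UTC-2).
Kavya in UTC: 07:00-13:50, 17:55-20:00 (add 2h to convert from UTC-2).
Diego in UTC: 07:00-11:35, 12:55-16:20, 18:35-20:00 (subtract 1h to convert from UTC+1).
Oona in UTC: 07:00-14:35, 17:25-17:30 (subtract 1h to convert from UTC+1).
Carol in UTC: 07:30-11:15, 12:20-14:00, 15:55-16:35 (add 2h to convert from UTC-2).
Hamid ∩ Clara: 07:35-10:50, 12:05-12:25, 13:25-14:50.
Hamid ∩ Clara ∩ Kavya: 07:35-10:50, 12:05-12:25, 13:25-13:50.
Hamid ∩ Clara ∩ Kavya ∩ Diego: 07:35-10:50, 13:25-13:50.
Hamid ∩ Clara ∩ Kavya ∩ Diego ∩ Oona: 07:35-10:50, 13:25-13:50.
Hamid ∩ Clara ∩ Kavya ∩ Diego ∩ Oona ∩ Carol: 07:35-10:50, 13:25-13:50.
The first common window of at least 90 minutes is 07:35-10:50, so the earliest start is 07:35.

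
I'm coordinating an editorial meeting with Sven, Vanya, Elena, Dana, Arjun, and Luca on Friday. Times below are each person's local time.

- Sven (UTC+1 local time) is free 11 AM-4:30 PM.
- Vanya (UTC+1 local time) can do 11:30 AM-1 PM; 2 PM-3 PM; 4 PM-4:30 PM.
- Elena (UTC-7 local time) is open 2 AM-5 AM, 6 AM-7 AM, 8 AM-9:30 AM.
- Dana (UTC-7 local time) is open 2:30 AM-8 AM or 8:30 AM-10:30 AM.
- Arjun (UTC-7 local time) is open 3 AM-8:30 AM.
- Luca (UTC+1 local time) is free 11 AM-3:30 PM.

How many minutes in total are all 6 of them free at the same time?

Sven in UTC: 10:00-15:30 (subtract 1h to convert from UTC+1).
Vanya in UTC: 10:30-12:00, 13:00-14:00, 15:00-15:30 (subtract 1h to convert from UTC+1).
Elena in UTC: 09:00-12:00, 13:00-14:00, 15:00-16:30 (add 7h to convert from UTC-7).
Dana in UTC: 09:30-15:00, 15:30-17:30 (add 7h to convert from UTC-7).
Arjun in UTC: 10:00-15:30 (add 7h to convert from UTC-7).
Luca in UTC: 10:00-14:30 (subtract 1h to convert from UTC+1).
Sven ∩ Vanya: 10:30-12:00, 13:00-14:00, 15:00-15:30.
Sven ∩ Vanya ∩ Elena: 10:30-12:00, 13:00-14:00, 15:00-15:30.
Sven ∩ Vanya ∩ Elena ∩ Dana: 10:30-12:00, 13:00-14:00.
Sven ∩ Vanya ∩ Elena ∩ Dana ∩ Arjun: 10:30-12:00, 13:00-14:00.
Sven ∩ Vanya ∩ Elena ∩ Dana ∩ Arjun ∩ Luca: 10:30-12:00, 13:00-14:00.
Those are the intersection windows.
Summing the common windows: 90 + 60 = 150 minutes.

150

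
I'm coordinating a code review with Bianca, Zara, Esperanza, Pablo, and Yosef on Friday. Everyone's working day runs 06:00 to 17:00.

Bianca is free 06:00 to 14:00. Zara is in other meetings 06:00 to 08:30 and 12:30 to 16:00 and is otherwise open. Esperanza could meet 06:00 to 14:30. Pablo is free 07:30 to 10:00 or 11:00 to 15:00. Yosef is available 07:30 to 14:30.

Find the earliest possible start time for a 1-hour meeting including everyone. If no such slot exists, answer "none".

Bianca free: 06:00-14:00.
Zara free: 08:30-12:30, 16:00-17:00 (invert busy blocks within the working day).
Esperanza free: 06:00-14:30.
Pablo free: 07:30-10:00, 11:00-15:00.
Yosef free: 07:30-14:30.
Bianca ∩ Zara: 08:30-12:30.
Bianca ∩ Zara ∩ Esperanza: 08:30-12:30.
Bianca ∩ Zara ∩ Esperanza ∩ Pablo: 08:30-10:00, 11:00-12:30.
Bianca ∩ Zara ∩ Esperanza ∩ Pablo ∩ Yosef: 08:30-10:00, 11:00-12:30.
The first common window of at least 60 minutes is 08:30-10:00, so the earliest start is 08:30.

08:30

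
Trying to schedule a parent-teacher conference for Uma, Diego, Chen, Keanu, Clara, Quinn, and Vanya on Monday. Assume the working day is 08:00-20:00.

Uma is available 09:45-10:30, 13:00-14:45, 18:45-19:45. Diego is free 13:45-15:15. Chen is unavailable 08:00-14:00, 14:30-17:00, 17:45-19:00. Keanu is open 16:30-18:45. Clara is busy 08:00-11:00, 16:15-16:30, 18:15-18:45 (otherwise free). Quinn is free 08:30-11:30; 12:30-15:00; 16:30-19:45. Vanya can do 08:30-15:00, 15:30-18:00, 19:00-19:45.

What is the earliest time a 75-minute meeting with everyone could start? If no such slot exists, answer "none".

none

Uma free: 09:45-10:30, 13:00-14:45, 18:45-19:45.
Diego free: 13:45-15:15.
Chen free: 14:00-14:30, 17:00-17:45, 19:00-20:00 (invert busy blocks within the working day).
Keanu free: 16:30-18:45.
Clara free: 11:00-16:15, 16:30-18:15, 18:45-20:00 (invert busy blocks within the working day).
Quinn free: 08:30-11:30, 12:30-15:00, 16:30-19:45.
Vanya free: 08:30-15:00, 15:30-18:00, 19:00-19:45.
Uma ∩ Diego: 13:45-14:45.
Uma ∩ Diego ∩ Chen: 14:00-14:30.
Uma ∩ Diego ∩ Chen ∩ Keanu: ∅.
Uma ∩ Diego ∩ Chen ∩ Keanu ∩ Clara: ∅.
Uma ∩ Diego ∩ Chen ∩ Keanu ∩ Clara ∩ Quinn: ∅.
Uma ∩ Diego ∩ Chen ∩ Keanu ∩ Clara ∩ Quinn ∩ Vanya: ∅.
There is no time when everyone is free.
No common window is at least 75 minutes long.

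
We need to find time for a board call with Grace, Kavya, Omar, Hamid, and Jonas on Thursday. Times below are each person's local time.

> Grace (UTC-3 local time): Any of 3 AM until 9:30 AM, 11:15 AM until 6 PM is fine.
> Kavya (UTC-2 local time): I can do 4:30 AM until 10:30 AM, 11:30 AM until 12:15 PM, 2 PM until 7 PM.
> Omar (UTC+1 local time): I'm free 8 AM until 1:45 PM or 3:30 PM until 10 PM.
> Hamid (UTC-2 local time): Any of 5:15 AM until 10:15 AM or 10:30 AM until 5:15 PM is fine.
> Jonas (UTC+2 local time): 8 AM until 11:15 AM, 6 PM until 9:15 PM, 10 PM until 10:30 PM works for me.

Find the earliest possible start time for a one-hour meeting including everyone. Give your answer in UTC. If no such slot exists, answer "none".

07:15

Grace in UTC: 06:00-12:30, 14:15-21:00 (add 3h to convert from UTC-3).
Kavya in UTC: 06:30-12:30, 13:30-14:15, 16:00-21:00 (add 2h to convert from UTC-2).
Omar in UTC: 07:00-12:45, 14:30-21:00 (subtract 1h to convert from UTC+1).
Hamid in UTC: 07:15-12:15, 12:30-19:15 (add 2h to convert from UTC-2).
Jonas in UTC: 06:00-09:15, 16:00-19:15, 20:00-20:30 (subtract 2h to convert from UTC+2).
Grace ∩ Kavya: 06:30-12:30, 16:00-21:00.
Grace ∩ Kavya ∩ Omar: 07:00-12:30, 16:00-21:00.
Grace ∩ Kavya ∩ Omar ∩ Hamid: 07:15-12:15, 16:00-19:15.
Grace ∩ Kavya ∩ Omar ∩ Hamid ∩ Jonas: 07:15-09:15, 16:00-19:15.
The first common window of at least 60 minutes is 07:15-09:15, so the earliest start is 07:15.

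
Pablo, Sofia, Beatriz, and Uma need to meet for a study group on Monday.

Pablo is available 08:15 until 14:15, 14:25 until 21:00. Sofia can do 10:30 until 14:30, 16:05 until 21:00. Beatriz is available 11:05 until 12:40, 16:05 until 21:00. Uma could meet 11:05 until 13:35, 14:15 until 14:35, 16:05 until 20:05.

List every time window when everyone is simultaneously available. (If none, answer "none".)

11:05-12:40, 16:05-20:05

Pablo ∩ Sofia: 10:30-14:15, 14:25-14:30, 16:05-21:00.
Pablo ∩ Sofia ∩ Beatriz: 11:05-12:40, 16:05-21:00.
Pablo ∩ Sofia ∩ Beatriz ∩ Uma: 11:05-12:40, 16:05-20:05.
Those are the intersection windows.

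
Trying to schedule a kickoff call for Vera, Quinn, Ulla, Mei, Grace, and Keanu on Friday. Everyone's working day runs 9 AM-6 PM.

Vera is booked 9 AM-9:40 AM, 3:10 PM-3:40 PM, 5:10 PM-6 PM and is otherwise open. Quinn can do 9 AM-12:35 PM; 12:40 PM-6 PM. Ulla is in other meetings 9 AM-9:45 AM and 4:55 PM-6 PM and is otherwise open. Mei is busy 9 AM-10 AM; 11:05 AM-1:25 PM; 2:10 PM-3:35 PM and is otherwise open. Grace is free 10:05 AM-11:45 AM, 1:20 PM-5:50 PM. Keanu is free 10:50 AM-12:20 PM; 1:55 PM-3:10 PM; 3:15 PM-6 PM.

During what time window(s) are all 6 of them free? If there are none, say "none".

Vera free: 09:40-15:10, 15:40-17:10 (invert busy blocks within the working day).
Quinn free: 09:00-12:35, 12:40-18:00.
Ulla free: 09:45-16:55 (invert busy blocks within the working day).
Mei free: 10:00-11:05, 13:25-14:10, 15:35-18:00 (invert busy blocks within the working day).
Grace free: 10:05-11:45, 13:20-17:50.
Keanu free: 10:50-12:20, 13:55-15:10, 15:15-18:00.
Vera ∩ Quinn: 09:40-12:35, 12:40-15:10, 15:40-17:10.
Vera ∩ Quinn ∩ Ulla: 09:45-12:35, 12:40-15:10, 15:40-16:55.
Vera ∩ Quinn ∩ Ulla ∩ Mei: 10:00-11:05, 13:25-14:10, 15:40-16:55.
Vera ∩ Quinn ∩ Ulla ∩ Mei ∩ Grace: 10:05-11:05, 13:25-14:10, 15:40-16:55.
Vera ∩ Quinn ∩ Ulla ∩ Mei ∩ Grace ∩ Keanu: 10:50-11:05, 13:55-14:10, 15:40-16:55.
So the common availability across everyone is 10:50-11:05, 13:55-14:10, 15:40-16:55.

10:50-11:05, 13:55-14:10, 15:40-16:55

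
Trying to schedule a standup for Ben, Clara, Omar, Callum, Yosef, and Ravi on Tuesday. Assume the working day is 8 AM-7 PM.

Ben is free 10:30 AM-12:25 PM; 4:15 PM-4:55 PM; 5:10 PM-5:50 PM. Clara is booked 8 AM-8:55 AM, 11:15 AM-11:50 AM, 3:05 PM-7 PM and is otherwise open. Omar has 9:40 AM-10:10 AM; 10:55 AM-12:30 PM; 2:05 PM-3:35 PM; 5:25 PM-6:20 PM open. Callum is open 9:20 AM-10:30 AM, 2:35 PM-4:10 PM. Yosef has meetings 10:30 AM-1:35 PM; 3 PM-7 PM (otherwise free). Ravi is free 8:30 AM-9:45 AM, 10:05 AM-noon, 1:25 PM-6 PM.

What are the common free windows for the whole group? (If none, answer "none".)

none

Ben free: 10:30-12:25, 16:15-16:55, 17:10-17:50.
Clara free: 08:55-11:15, 11:50-15:05 (invert busy blocks within the working day).
Omar free: 09:40-10:10, 10:55-12:30, 14:05-15:35, 17:25-18:20.
Callum free: 09:20-10:30, 14:35-16:10.
Yosef free: 08:00-10:30, 13:35-15:00 (invert busy blocks within the working day).
Ravi free: 08:30-09:45, 10:05-12:00, 13:25-18:00.
Ben ∩ Clara: 10:30-11:15, 11:50-12:25.
Ben ∩ Clara ∩ Omar: 10:55-11:15, 11:50-12:25.
Ben ∩ Clara ∩ Omar ∩ Callum: ∅.
Ben ∩ Clara ∩ Omar ∩ Callum ∩ Yosef: ∅.
Ben ∩ Clara ∩ Omar ∩ Callum ∩ Yosef ∩ Ravi: ∅.
There is no time when everyone is free.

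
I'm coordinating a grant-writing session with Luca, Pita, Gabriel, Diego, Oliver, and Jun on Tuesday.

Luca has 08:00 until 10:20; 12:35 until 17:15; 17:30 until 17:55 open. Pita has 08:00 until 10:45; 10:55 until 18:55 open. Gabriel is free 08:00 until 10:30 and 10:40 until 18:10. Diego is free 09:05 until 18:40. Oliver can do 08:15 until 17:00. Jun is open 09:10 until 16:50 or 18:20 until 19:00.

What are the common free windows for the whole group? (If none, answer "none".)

Luca ∩ Pita: 08:00-10:20, 12:35-17:15, 17:30-17:55.
Luca ∩ Pita ∩ Gabriel: 08:00-10:20, 12:35-17:15, 17:30-17:55.
Luca ∩ Pita ∩ Gabriel ∩ Diego: 09:05-10:20, 12:35-17:15, 17:30-17:55.
Luca ∩ Pita ∩ Gabriel ∩ Diego ∩ Oliver: 09:05-10:20, 12:35-17:00.
Luca ∩ Pita ∩ Gabriel ∩ Diego ∩ Oliver ∩ Jun: 09:10-10:20, 12:35-16:50.

09:10-10:20, 12:35-16:50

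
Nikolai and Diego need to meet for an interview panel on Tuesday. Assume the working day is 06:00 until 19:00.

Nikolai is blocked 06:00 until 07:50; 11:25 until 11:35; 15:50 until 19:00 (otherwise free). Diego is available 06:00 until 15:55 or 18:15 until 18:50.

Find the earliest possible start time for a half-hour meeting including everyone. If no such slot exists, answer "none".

07:50

Nikolai free: 07:50-11:25, 11:35-15:50 (invert busy blocks within the working day).
Diego free: 06:00-15:55, 18:15-18:50.
Nikolai ∩ Diego: 07:50-11:25, 11:35-15:50.
So the common availability across everyone is 07:50-11:25, 11:35-15:50.
The first common window of at least 30 minutes is 07:50-11:25, so the earliest start is 07:50.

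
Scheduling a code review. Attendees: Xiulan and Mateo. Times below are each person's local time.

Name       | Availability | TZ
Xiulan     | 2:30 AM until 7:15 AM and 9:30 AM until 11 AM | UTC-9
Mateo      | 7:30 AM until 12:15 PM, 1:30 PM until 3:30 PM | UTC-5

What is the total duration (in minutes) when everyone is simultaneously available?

Xiulan in UTC: 11:30-16:15, 18:30-20:00 (add 9h to convert from UTC-9).
Mateo in UTC: 12:30-17:15, 18:30-20:30 (add 5h to convert from UTC-5).
Xiulan ∩ Mateo: 12:30-16:15, 18:30-20:00.
Summing the common windows: 225 + 90 = 315 minutes.

315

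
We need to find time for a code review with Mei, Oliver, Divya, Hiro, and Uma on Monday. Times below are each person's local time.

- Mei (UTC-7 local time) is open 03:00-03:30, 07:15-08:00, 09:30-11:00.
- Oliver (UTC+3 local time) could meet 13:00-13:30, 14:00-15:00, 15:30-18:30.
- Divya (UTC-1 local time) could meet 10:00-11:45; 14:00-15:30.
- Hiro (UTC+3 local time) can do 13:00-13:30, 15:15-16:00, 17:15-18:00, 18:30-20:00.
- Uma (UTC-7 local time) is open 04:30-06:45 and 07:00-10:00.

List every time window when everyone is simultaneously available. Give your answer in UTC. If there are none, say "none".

none

Mei in UTC: 10:00-10:30, 14:15-15:00, 16:30-18:00 (add 7h to convert from UTC-7).
Oliver in UTC: 10:00-10:30, 11:00-12:00, 12:30-15:30 (subtract 3h to convert from UTC+3).
Divya in UTC: 11:00-12:45, 15:00-16:30 (add 1h to convert from UTC-1).
Hiro in UTC: 10:00-10:30, 12:15-13:00, 14:15-15:00, 15:30-17:00 (subtract 3h to convert from UTC+3).
Uma in UTC: 11:30-13:45, 14:00-17:00 (add 7h to convert from UTC-7).
Mei ∩ Oliver: 10:00-10:30, 14:15-15:00.
Mei ∩ Oliver ∩ Divya: ∅.
Mei ∩ Oliver ∩ Divya ∩ Hiro: ∅.
Mei ∩ Oliver ∩ Divya ∩ Hiro ∩ Uma: ∅.
There is no time when everyone is free.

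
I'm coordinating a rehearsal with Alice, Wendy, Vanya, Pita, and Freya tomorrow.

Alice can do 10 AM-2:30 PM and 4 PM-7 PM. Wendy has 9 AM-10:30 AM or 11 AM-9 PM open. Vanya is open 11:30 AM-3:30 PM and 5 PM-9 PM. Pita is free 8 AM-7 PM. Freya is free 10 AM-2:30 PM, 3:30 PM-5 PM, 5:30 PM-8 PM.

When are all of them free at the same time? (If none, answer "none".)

11:30-14:30, 17:30-19:00

Alice ∩ Wendy: 10:00-10:30, 11:00-14:30, 16:00-19:00.
Alice ∩ Wendy ∩ Vanya: 11:30-14:30, 17:00-19:00.
Alice ∩ Wendy ∩ Vanya ∩ Pita: 11:30-14:30, 17:00-19:00.
Alice ∩ Wendy ∩ Vanya ∩ Pita ∩ Freya: 11:30-14:30, 17:30-19:00.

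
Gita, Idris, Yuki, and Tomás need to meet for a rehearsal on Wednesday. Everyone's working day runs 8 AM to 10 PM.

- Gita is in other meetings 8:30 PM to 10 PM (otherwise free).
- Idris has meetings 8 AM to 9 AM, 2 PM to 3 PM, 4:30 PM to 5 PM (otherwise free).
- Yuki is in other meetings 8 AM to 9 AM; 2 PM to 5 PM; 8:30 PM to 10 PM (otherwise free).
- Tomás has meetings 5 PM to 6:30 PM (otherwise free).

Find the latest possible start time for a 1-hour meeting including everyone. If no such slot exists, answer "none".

Gita free: 08:00-20:30 (invert busy blocks within the working day).
Idris free: 09:00-14:00, 15:00-16:30, 17:00-22:00 (invert busy blocks within the working day).
Yuki free: 09:00-14:00, 17:00-20:30 (invert busy blocks within the working day).
Tomás free: 08:00-17:00, 18:30-22:00 (invert busy blocks within the working day).
Gita ∩ Idris: 09:00-14:00, 15:00-16:30, 17:00-20:30.
Gita ∩ Idris ∩ Yuki: 09:00-14:00, 17:00-20:30.
Gita ∩ Idris ∩ Yuki ∩ Tomás: 09:00-14:00, 18:30-20:30.
The last common window of at least 60 minutes is 18:30-20:30; a 60-minute meeting can start as late as 19:30 and still end by 20:30.

19:30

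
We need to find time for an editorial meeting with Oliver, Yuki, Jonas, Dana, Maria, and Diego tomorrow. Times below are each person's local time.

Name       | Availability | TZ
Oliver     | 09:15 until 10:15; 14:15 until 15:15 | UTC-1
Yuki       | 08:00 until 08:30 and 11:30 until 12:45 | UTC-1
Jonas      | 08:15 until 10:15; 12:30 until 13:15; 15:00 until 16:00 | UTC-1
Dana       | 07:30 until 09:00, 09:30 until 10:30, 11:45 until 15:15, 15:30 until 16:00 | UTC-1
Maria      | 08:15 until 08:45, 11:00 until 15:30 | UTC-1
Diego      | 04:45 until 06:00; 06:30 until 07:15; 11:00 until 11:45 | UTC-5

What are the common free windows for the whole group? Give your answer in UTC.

none

Oliver in UTC: 10:15-11:15, 15:15-16:15 (add 1h to convert from UTC-1).
Yuki in UTC: 09:00-09:30, 12:30-13:45 (add 1h to convert from UTC-1).
Jonas in UTC: 09:15-11:15, 13:30-14:15, 16:00-17:00 (add 1h to convert from UTC-1).
Dana in UTC: 08:30-10:00, 10:30-11:30, 12:45-16:15, 16:30-17:00 (add 1h to convert from UTC-1).
Maria in UTC: 09:15-09:45, 12:00-16:30 (add 1h to convert from UTC-1).
Diego in UTC: 09:45-11:00, 11:30-12:15, 16:00-16:45 (add 5h to convert from UTC-5).
Oliver ∩ Yuki: ∅.
Oliver ∩ Yuki ∩ Jonas: ∅.
Oliver ∩ Yuki ∩ Jonas ∩ Dana: ∅.
Oliver ∩ Yuki ∩ Jonas ∩ Dana ∩ Maria: ∅.
Oliver ∩ Yuki ∩ Jonas ∩ Dana ∩ Maria ∩ Diego: ∅.
There is no time when everyone is free.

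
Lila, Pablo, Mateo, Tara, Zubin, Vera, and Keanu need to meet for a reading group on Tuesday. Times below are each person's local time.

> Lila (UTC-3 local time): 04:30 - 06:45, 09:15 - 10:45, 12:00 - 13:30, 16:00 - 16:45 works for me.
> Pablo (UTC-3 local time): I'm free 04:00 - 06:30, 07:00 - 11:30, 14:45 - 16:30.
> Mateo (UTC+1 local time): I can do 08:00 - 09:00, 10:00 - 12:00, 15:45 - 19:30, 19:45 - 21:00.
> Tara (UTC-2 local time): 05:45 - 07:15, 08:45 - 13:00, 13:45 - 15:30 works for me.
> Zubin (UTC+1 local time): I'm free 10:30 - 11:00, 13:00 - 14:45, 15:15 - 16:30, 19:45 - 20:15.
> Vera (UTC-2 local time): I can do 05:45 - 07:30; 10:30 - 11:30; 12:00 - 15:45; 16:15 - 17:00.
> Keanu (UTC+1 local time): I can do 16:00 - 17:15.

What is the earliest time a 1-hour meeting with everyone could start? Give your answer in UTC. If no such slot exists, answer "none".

Lila in UTC: 07:30-09:45, 12:15-13:45, 15:00-16:30, 19:00-19:45 (add 3h to convert from UTC-3).
Pablo in UTC: 07:00-09:30, 10:00-14:30, 17:45-19:30 (add 3h to convert from UTC-3).
Mateo in UTC: 07:00-08:00, 09:00-11:00, 14:45-18:30, 18:45-20:00 (subtract 1h to convert from UTC+1).
Tara in UTC: 07:45-09:15, 10:45-15:00, 15:45-17:30 (add 2h to convert from UTC-2).
Zubin in UTC: 09:30-10:00, 12:00-13:45, 14:15-15:30, 18:45-19:15 (subtract 1h to convert from UTC+1).
Vera in UTC: 07:45-09:30, 12:30-13:30, 14:00-17:45, 18:15-19:00 (add 2h to convert from UTC-2).
Keanu in UTC: 15:00-16:15 (subtract 1h to convert from UTC+1).
Lila ∩ Pablo: 07:30-09:30, 12:15-13:45, 19:00-19:30.
Lila ∩ Pablo ∩ Mateo: 07:30-08:00, 09:00-09:30, 19:00-19:30.
Lila ∩ Pablo ∩ Mateo ∩ Tara: 07:45-08:00, 09:00-09:15.
Lila ∩ Pablo ∩ Mateo ∩ Tara ∩ Zubin: ∅.
Lila ∩ Pablo ∩ Mateo ∩ Tara ∩ Zubin ∩ Vera: ∅.
Lila ∩ Pablo ∩ Mateo ∩ Tara ∩ Zubin ∩ Vera ∩ Keanu: ∅.
There is no time when everyone is free.
No common window is at least 60 minutes long.

none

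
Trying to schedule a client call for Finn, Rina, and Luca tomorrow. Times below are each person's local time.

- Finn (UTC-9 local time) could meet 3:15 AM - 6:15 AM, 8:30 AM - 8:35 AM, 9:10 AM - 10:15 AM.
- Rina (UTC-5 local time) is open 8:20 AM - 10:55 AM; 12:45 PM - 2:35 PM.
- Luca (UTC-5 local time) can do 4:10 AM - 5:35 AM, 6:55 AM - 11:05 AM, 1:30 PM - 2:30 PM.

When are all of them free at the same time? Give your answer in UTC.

Finn in UTC: 12:15-15:15, 17:30-17:35, 18:10-19:15 (add 9h to convert from UTC-9).
Rina in UTC: 13:20-15:55, 17:45-19:35 (add 5h to convert from UTC-5).
Luca in UTC: 09:10-10:35, 11:55-16:05, 18:30-19:30 (add 5h to convert from UTC-5).
Finn ∩ Rina: 13:20-15:15, 18:10-19:15.
Finn ∩ Rina ∩ Luca: 13:20-15:15, 18:30-19:15.

13:20-15:15, 18:30-19:15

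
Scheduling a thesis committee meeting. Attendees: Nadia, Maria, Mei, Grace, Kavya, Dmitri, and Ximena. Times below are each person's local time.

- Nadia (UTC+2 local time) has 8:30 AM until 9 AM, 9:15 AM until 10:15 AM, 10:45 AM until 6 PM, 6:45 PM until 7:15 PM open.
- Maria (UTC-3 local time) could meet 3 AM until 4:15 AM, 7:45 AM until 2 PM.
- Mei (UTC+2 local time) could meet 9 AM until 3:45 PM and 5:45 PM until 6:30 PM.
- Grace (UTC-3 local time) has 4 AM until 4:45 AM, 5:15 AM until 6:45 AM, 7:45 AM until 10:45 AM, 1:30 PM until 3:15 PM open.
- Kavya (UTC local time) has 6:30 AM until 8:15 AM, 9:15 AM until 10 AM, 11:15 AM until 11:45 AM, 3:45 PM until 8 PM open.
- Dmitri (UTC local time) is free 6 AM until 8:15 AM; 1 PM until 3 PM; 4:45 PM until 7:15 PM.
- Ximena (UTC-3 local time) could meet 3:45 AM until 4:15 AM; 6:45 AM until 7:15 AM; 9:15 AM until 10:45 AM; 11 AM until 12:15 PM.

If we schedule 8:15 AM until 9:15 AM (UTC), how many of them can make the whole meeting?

2

Nadia in UTC: 06:30-07:00, 07:15-08:15, 08:45-16:00, 16:45-17:15 (subtract 2h to convert from UTC+2).
Maria in UTC: 06:00-07:15, 10:45-17:00 (add 3h to convert from UTC-3).
Mei in UTC: 07:00-13:45, 15:45-16:30 (subtract 2h to convert from UTC+2).
Grace in UTC: 07:00-07:45, 08:15-09:45, 10:45-13:45, 16:30-18:15 (add 3h to convert from UTC-3).
Kavya in UTC: 06:30-08:15, 09:15-10:00, 11:15-11:45, 15:45-20:00.
Dmitri in UTC: 06:00-08:15, 13:00-15:00, 16:45-19:15.
Ximena in UTC: 06:45-07:15, 09:45-10:15, 12:15-13:45, 14:00-15:15 (add 3h to convert from UTC-3).
Mei and Grace can make the full 08:15-09:15 slot — that's 2.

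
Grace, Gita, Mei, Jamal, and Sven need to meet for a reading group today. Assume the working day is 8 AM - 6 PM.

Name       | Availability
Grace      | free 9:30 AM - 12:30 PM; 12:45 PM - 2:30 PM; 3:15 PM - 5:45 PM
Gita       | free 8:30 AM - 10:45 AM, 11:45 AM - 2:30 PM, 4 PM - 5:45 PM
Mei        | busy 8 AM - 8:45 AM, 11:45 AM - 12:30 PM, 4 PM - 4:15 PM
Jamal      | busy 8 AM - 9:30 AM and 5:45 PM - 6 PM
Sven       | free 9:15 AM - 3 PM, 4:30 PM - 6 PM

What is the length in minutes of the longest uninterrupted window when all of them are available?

105

Grace free: 09:30-12:30, 12:45-14:30, 15:15-17:45.
Gita free: 08:30-10:45, 11:45-14:30, 16:00-17:45.
Mei free: 08:45-11:45, 12:30-16:00, 16:15-18:00 (invert busy blocks within the working day).
Jamal free: 09:30-17:45 (invert busy blocks within the working day).
Sven free: 09:15-15:00, 16:30-18:00.
Grace ∩ Gita: 09:30-10:45, 11:45-12:30, 12:45-14:30, 16:00-17:45.
Grace ∩ Gita ∩ Mei: 09:30-10:45, 12:45-14:30, 16:15-17:45.
Grace ∩ Gita ∩ Mei ∩ Jamal: 09:30-10:45, 12:45-14:30, 16:15-17:45.
Grace ∩ Gita ∩ Mei ∩ Jamal ∩ Sven: 09:30-10:45, 12:45-14:30, 16:30-17:45.
So the common availability across everyone is 09:30-10:45, 12:45-14:30, 16:30-17:45.
The longest is 12:45-14:30 at 105 minutes.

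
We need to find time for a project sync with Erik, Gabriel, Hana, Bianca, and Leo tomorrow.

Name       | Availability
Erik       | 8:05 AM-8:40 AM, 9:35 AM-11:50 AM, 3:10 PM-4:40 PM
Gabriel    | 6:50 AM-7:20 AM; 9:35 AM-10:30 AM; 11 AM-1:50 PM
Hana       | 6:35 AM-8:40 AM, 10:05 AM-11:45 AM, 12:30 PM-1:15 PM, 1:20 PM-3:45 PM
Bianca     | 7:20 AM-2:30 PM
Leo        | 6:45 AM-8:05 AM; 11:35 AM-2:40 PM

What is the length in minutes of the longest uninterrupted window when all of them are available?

Erik ∩ Gabriel: 09:35-10:30, 11:00-11:50.
Erik ∩ Gabriel ∩ Hana: 10:05-10:30, 11:00-11:45.
Erik ∩ Gabriel ∩ Hana ∩ Bianca: 10:05-10:30, 11:00-11:45.
Erik ∩ Gabriel ∩ Hana ∩ Bianca ∩ Leo: 11:35-11:45.
The longest is 11:35-11:45 at 10 minutes.

10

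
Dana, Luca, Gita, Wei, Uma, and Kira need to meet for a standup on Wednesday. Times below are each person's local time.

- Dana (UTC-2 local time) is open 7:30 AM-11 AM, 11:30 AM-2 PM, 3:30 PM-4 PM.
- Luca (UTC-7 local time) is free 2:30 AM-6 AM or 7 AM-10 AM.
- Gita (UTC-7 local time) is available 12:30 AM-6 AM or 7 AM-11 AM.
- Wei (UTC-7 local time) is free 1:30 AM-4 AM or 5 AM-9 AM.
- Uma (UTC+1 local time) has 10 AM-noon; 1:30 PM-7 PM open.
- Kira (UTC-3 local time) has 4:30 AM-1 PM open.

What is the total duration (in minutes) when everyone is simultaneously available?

Dana in UTC: 09:30-13:00, 13:30-16:00, 17:30-18:00 (add 2h to convert from UTC-2).
Luca in UTC: 09:30-13:00, 14:00-17:00 (add 7h to convert from UTC-7).
Gita in UTC: 07:30-13:00, 14:00-18:00 (add 7h to convert from UTC-7).
Wei in UTC: 08:30-11:00, 12:00-16:00 (add 7h to convert from UTC-7).
Uma in UTC: 09:00-11:00, 12:30-18:00 (subtract 1h to convert from UTC+1).
Kira in UTC: 07:30-16:00 (add 3h to convert from UTC-3).
Dana ∩ Luca: 09:30-13:00, 14:00-16:00.
Dana ∩ Luca ∩ Gita: 09:30-13:00, 14:00-16:00.
Dana ∩ Luca ∩ Gita ∩ Wei: 09:30-11:00, 12:00-13:00, 14:00-16:00.
Dana ∩ Luca ∩ Gita ∩ Wei ∩ Uma: 09:30-11:00, 12:30-13:00, 14:00-16:00.
Dana ∩ Luca ∩ Gita ∩ Wei ∩ Uma ∩ Kira: 09:30-11:00, 12:30-13:00, 14:00-16:00.
Summing the common windows: 90 + 30 + 120 = 240 minutes.

240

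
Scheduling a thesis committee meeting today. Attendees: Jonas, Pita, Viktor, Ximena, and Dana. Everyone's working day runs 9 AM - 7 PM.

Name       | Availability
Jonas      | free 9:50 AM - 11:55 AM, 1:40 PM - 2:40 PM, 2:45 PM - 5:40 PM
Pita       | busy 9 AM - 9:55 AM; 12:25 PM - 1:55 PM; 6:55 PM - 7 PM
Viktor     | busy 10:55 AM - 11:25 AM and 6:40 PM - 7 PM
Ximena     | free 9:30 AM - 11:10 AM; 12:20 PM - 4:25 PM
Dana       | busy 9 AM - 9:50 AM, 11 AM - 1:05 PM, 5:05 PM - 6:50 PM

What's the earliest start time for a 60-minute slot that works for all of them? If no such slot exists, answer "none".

Jonas free: 09:50-11:55, 13:40-14:40, 14:45-17:40.
Pita free: 09:55-12:25, 13:55-18:55 (invert busy blocks within the working day).
Viktor free: 09:00-10:55, 11:25-18:40 (invert busy blocks within the working day).
Ximena free: 09:30-11:10, 12:20-16:25.
Dana free: 09:50-11:00, 13:05-17:05, 18:50-19:00 (invert busy blocks within the working day).
Jonas ∩ Pita: 09:55-11:55, 13:55-14:40, 14:45-17:40.
Jonas ∩ Pita ∩ Viktor: 09:55-10:55, 11:25-11:55, 13:55-14:40, 14:45-17:40.
Jonas ∩ Pita ∩ Viktor ∩ Ximena: 09:55-10:55, 13:55-14:40, 14:45-16:25.
Jonas ∩ Pita ∩ Viktor ∩ Ximena ∩ Dana: 09:55-10:55, 13:55-14:40, 14:45-16:25.
The first common window of at least 60 minutes is 09:55-10:55, so the earliest start is 09:55.

09:55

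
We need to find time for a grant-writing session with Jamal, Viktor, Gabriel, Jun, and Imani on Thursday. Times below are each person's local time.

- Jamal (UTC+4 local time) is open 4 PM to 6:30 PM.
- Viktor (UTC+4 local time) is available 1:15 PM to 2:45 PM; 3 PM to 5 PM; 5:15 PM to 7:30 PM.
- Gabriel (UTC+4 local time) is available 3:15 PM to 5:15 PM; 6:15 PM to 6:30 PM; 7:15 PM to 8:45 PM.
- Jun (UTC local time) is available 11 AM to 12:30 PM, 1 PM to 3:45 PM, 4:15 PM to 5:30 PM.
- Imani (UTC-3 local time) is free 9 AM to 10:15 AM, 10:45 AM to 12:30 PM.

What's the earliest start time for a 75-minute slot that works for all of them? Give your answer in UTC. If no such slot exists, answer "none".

none

Jamal in UTC: 12:00-14:30 (subtract 4h to convert from UTC+4).
Viktor in UTC: 09:15-10:45, 11:00-13:00, 13:15-15:30 (subtract 4h to convert from UTC+4).
Gabriel in UTC: 11:15-13:15, 14:15-14:30, 15:15-16:45 (subtract 4h to convert from UTC+4).
Jun in UTC: 11:00-12:30, 13:00-15:45, 16:15-17:30.
Imani in UTC: 12:00-13:15, 13:45-15:30 (add 3h to convert from UTC-3).
Jamal ∩ Viktor: 12:00-13:00, 13:15-14:30.
Jamal ∩ Viktor ∩ Gabriel: 12:00-13:00, 14:15-14:30.
Jamal ∩ Viktor ∩ Gabriel ∩ Jun: 12:00-12:30, 14:15-14:30.
Jamal ∩ Viktor ∩ Gabriel ∩ Jun ∩ Imani: 12:00-12:30, 14:15-14:30.
No common window is at least 75 minutes long.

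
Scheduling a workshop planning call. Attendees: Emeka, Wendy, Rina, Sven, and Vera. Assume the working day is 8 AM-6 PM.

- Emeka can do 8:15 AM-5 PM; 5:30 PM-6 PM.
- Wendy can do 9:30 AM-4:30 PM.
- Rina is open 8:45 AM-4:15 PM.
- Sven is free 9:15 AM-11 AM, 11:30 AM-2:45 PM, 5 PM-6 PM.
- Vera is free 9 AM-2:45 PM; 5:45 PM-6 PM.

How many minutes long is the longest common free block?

195

Emeka ∩ Wendy: 09:30-16:30.
Emeka ∩ Wendy ∩ Rina: 09:30-16:15.
Emeka ∩ Wendy ∩ Rina ∩ Sven: 09:30-11:00, 11:30-14:45.
Emeka ∩ Wendy ∩ Rina ∩ Sven ∩ Vera: 09:30-11:00, 11:30-14:45.
The longest is 11:30-14:45 at 195 minutes.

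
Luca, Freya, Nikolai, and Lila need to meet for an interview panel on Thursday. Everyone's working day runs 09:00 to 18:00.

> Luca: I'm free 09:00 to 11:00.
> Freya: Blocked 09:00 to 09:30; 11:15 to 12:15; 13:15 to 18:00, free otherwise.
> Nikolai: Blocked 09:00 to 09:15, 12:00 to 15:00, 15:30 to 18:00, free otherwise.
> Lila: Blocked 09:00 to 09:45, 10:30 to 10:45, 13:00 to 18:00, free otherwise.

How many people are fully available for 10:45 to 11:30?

2

Luca free: 09:00-11:00.
Freya free: 09:30-11:15, 12:15-13:15 (invert busy blocks within the working day).
Nikolai free: 09:15-12:00, 15:00-15:30 (invert busy blocks within the working day).
Lila free: 09:45-10:30, 10:45-13:00 (invert busy blocks within the working day).
Nikolai and Lila can make the full 10:45-11:30 slot — that's 2.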